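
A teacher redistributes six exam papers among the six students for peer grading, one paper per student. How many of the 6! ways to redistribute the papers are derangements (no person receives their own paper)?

265

By inclusion-exclusion, !6 = Σ (-1)^k · 6!/k! for k=0..6
= 6! - 6!/1! + 6!/2! - 6!/3! + 6!/4! - 6!/5! + 6!/6!
= 720 - 720 + 360 - 120 + 30 - 6 + 1
= 265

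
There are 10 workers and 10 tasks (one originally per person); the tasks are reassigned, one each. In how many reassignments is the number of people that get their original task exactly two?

667485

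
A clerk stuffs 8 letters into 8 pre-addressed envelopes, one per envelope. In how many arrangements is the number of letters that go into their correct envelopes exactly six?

28

Choose which 6 of the 8 are fixed: C(8,6) = 28.
The remaining 2 must be deranged: !2 = 1.
Total: 28 × 1 = 28.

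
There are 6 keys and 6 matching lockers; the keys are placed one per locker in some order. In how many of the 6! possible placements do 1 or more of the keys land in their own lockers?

455

# with exactly i fixed is C(6,i)·!(6-i); sum over i=1..6:
  i=1: C(6,1)·!5 = 6·44 = 264
  i=2: C(6,2)·!4 = 15·9 = 135
  i=3: C(6,3)·!3 = 20·2 = 40
  i=4: C(6,4)·!2 = 15·1 = 15
  i=5: C(6,5)·!1 = 6·0 = 0
  i=6: C(6,6)·!0 = 1·1 = 1
Total = 455.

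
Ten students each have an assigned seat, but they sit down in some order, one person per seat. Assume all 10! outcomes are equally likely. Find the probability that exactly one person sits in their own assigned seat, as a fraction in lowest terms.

Favorable outcomes: C(10,1)·!9 = 10·133496 = 1334960.
Total outcomes: 10! = 3628800.
Probability = 1334960/3628800 = 16687/45360.

16687/45360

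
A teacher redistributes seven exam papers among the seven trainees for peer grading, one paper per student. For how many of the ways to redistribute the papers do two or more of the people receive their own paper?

# with exactly i fixed is C(7,i)·!(7-i); sum over i=2..7:
  i=2: C(7,2)·!5 = 21·44 = 924
  i=3: C(7,3)·!4 = 35·9 = 315
  i=4: C(7,4)·!3 = 35·2 = 70
  i=5: C(7,5)·!2 = 21·1 = 21
  i=6: C(7,6)·!1 = 7·0 = 0
  i=7: C(7,7)·!0 = 1·1 = 1
Total = 1331.

1331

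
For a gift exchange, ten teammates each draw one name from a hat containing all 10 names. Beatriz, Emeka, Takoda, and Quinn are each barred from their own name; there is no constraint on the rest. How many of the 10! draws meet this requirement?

2399760

Inclusion-exclusion on the 4 forbidden self-matches:
Σ_{j=0}^{4} (-1)^j C(4,j)(10-j)!
= C(4,0)·10! - C(4,1)·9! + C(4,2)·8! - C(4,3)·7! + C(4,4)·6!
= 3628800 - 1451520 + 241920 - 20160 + 720
= 2399760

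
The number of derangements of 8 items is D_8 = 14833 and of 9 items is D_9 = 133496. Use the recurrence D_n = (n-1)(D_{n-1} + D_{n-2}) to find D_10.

D_10 = (10-1)·(D_9 + D_8) = 9·(133496 + 14833) = 9·148329 = 1334961.

1334961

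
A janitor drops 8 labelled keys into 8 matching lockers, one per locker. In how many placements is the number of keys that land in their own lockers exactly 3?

2464

Choose which 3 of the 8 are fixed: C(8,3) = 56.
The remaining 5 must be deranged: !5 = 44.
Total: 56 × 44 = 2464.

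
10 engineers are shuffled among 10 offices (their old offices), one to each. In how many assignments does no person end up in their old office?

Recurrence: !10 = 10·!9 + (-1)^10.
!10 = 10·133496 + 1 = 1334961

1334961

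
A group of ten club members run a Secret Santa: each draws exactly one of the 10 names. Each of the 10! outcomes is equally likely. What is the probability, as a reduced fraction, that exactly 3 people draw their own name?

Favorable outcomes: C(10,3)·!7 = 120·1854 = 222480.
Total outcomes: 10! = 3628800.
Probability = 222480/3628800 = 103/1680.

103/1680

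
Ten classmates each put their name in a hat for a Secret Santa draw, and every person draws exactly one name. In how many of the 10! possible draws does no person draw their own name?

1334961

The subfactorial !10 = [10!/e] (nearest integer).
10! = 3628800, and 3628800/e ≈ 1334960.92, so !10 = 1334961.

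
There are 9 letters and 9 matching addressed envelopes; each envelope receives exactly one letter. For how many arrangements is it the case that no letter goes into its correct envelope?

133496

Use !n = (n-1)(!(n-1) + !(n-2)).
!9 = 8·(14833 + 1854) = 8·16687 = 133496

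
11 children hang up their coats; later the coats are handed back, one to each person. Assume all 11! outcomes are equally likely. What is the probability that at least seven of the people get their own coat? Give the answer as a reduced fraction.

Favorable outcomes: Σ_{i≥7} C(11,i)·!(11-i) = 330·9 + 165·2 + 55·1 + 11·0 + 1·1 = 3356.
Total outcomes: 11! = 39916800.
Probability = 3356/39916800 = 839/9979200.

839/9979200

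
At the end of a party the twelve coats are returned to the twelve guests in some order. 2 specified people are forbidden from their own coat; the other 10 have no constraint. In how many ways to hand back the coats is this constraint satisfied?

402796800

Let A_j be the event that the j-th constrained one is fixed. By inclusion-exclusion over the 2 events:
Σ_{j=0}^{2} (-1)^j C(2,j)(12-j)!
= C(2,0)·12! - C(2,1)·11! + C(2,2)·10!
= 479001600 - 79833600 + 3628800
= 402796800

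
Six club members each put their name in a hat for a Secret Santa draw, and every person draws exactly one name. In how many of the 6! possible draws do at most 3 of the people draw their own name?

# with exactly i fixed is C(6,i)·!(6-i); sum over i=0..3:
  i=0: C(6,0)·!6 = 1·265 = 265
  i=1: C(6,1)·!5 = 6·44 = 264
  i=2: C(6,2)·!4 = 15·9 = 135
  i=3: C(6,3)·!3 = 20·2 = 40
Total = 704.

704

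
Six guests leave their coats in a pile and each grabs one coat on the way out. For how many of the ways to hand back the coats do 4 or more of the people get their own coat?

# with exactly i fixed is C(6,i)·!(6-i); sum over i=4..6:
  i=4: C(6,4)·!2 = 15·1 = 15
  i=5: C(6,5)·!1 = 6·0 = 0
  i=6: C(6,6)·!0 = 1·1 = 1
Total = 16.

16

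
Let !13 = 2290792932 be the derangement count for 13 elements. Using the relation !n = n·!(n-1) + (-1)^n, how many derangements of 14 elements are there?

!14 = 14·2290792932 + 1 = 32071101049.

32071101049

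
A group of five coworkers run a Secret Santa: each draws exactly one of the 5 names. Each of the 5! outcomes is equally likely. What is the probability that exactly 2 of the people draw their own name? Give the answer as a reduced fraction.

Favorable outcomes: C(5,2)·!3 = 10·2 = 20.
Total outcomes: 5! = 120.
Probability = 20/120 = 1/6.

1/6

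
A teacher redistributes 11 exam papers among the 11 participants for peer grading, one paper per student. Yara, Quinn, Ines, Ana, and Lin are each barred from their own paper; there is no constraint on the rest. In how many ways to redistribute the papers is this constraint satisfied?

Inclusion-exclusion on the 5 forbidden self-matches:
Σ_{j=0}^{5} (-1)^j C(5,j)(11-j)!
= C(5,0)·11! - C(5,1)·10! + C(5,2)·9! - C(5,3)·8! + C(5,4)·7! - C(5,5)·6!
= 39916800 - 18144000 + 3628800 - 403200 + 25200 - 720
= 25022880

25022880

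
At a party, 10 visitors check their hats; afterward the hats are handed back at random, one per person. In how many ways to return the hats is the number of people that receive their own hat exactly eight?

45

Choose which 8 of the 10 are fixed: C(10,8) = 45.
The remaining 2 must be deranged: !2 = 1.
Total: 45 × 1 = 45.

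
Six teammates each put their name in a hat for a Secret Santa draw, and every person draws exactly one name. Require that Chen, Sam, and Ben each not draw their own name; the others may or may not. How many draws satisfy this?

426

Inclusion-exclusion on the 3 forbidden self-matches:
Σ_{j=0}^{3} (-1)^j C(3,j)(6-j)!
= C(3,0)·6! - C(3,1)·5! + C(3,2)·4! - C(3,3)·3!
= 720 - 360 + 72 - 6
= 426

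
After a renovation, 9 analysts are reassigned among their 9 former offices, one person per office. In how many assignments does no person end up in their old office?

133496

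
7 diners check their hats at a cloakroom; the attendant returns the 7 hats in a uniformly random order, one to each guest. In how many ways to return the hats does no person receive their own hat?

By inclusion-exclusion, !7 = Σ (-1)^k · 7!/k! for k=0..7
= 7! - 7!/1! + 7!/2! - 7!/3! + 7!/4! - 7!/5! + 7!/6! - 7!/7!
= 5040 - 5040 + 2520 - 840 + 210 - 42 + 7 - 1
= 1854

1854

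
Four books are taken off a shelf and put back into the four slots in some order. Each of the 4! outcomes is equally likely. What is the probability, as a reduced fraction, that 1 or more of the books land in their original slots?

5/8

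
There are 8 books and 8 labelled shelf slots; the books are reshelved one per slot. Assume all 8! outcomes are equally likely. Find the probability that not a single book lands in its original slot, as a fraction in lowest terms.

2119/5760

Favorable outcomes: !8 = 14833.
Total outcomes: 8! = 40320.
Probability = 14833/40320 = 2119/5760.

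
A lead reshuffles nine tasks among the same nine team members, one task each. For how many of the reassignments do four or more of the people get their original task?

6883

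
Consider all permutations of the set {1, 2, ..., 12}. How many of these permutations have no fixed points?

176214841

By inclusion-exclusion, !12 = Σ (-1)^k · 12!/k! for k=0..12
= 12! - 12!/1! + 12!/2! - 12!/3! + 12!/4! - 12!/5! + 12!/6! - 12!/7! + 12!/8! - 12!/9! + 12!/10! - 12!/11! + 12!/12!
= 479001600 - 479001600 + 239500800 - 79833600 + 19958400 - 3991680 + 665280 - 95040 + 11880 - 1320 + 132 - 12 + 1
= 176214841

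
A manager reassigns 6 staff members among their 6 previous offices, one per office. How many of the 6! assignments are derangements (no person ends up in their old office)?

!6 = 6! · Σ_{k=0}^{6} (-1)^k/k!
= 6! - 6!/1! + 6!/2! - 6!/3! + 6!/4! - 6!/5! + 6!/6!
= 720 - 720 + 360 - 120 + 30 - 6 + 1
= 265

265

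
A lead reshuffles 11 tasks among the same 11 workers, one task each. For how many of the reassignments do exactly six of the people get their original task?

Choose which 6 of the 11 are fixed: C(11,6) = 462.
The other 5 form a derangement: !5 = 44.
Total: 462 × 44 = 20328.

20328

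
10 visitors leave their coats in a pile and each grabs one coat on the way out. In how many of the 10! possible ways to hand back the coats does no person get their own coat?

1334961

!10 = 10! · Σ_{k=0}^{10} (-1)^k/k!
= 10! - 10!/1! + 10!/2! - 10!/3! + 10!/4! - 10!/5! + 10!/6! - 10!/7! + 10!/8! - 10!/9! + 10!/10!
= 3628800 - 3628800 + 1814400 - 604800 + 151200 - 30240 + 5040 - 720 + 90 - 10 + 1
= 1334961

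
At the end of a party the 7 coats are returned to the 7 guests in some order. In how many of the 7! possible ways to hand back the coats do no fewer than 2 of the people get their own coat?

# with exactly i fixed is C(7,i)·!(7-i); sum over i=2..7:
  i=2: C(7,2)·!5 = 21·44 = 924
  i=3: C(7,3)·!4 = 35·9 = 315
  i=4: C(7,4)·!3 = 35·2 = 70
  i=5: C(7,5)·!2 = 21·1 = 21
  i=6: C(7,6)·!1 = 7·0 = 0
  i=7: C(7,7)·!0 = 1·1 = 1
Total = 1331.

1331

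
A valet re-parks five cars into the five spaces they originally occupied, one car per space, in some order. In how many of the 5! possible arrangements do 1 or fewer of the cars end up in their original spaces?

Sum C(5,i)·!(5-i) for i = 0..1:
  i=0: C(5,0)·!5 = 1·44 = 44
  i=1: C(5,1)·!4 = 5·9 = 45
Total = 89.

89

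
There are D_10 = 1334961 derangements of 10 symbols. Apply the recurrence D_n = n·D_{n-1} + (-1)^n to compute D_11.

D_11 = 11·1334961 - 1 = 14684570.

14684570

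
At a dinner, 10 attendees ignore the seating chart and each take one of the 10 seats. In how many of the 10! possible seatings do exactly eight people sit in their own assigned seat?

45

Choose which 8 of the 10 are fixed: C(10,8) = 45.
The other 2 form a derangement: !2 = 1.
Total: 45 × 1 = 45.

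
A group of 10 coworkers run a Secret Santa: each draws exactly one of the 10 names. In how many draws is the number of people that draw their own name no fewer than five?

# with exactly i fixed is C(10,i)·!(10-i); sum over i=5..10:
  i=5: C(10,5)·!5 = 252·44 = 11088
  i=6: C(10,6)·!4 = 210·9 = 1890
  i=7: C(10,7)·!3 = 120·2 = 240
  i=8: C(10,8)·!2 = 45·1 = 45
  i=9: C(10,9)·!1 = 10·0 = 0
  i=10: C(10,10)·!0 = 1·1 = 1
Total = 13264.

13264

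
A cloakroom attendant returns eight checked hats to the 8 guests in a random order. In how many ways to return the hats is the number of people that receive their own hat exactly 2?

7420

Choose which 2 of the 8 are fixed: C(8,2) = 28.
The remaining 6 must be deranged: !6 = 265.
Total: 28 × 265 = 7420.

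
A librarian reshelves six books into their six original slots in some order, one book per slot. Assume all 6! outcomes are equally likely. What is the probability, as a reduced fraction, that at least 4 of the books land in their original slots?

Favorable outcomes: Σ_{i≥4} C(6,i)·!(6-i) = 15·1 + 6·0 + 1·1 = 16.
Total outcomes: 6! = 720.
Probability = 16/720 = 1/45.

1/45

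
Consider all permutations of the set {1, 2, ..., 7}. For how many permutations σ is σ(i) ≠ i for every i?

1854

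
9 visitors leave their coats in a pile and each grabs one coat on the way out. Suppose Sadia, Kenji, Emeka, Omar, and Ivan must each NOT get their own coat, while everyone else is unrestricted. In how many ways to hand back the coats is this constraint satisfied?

205056

Inclusion-exclusion on the 5 forbidden self-matches:
Σ_{j=0}^{5} (-1)^j C(5,j)(9-j)!
= C(5,0)·9! - C(5,1)·8! + C(5,2)·7! - C(5,3)·6! + C(5,4)·5! - C(5,5)·4!
= 362880 - 201600 + 50400 - 7200 + 600 - 24
= 205056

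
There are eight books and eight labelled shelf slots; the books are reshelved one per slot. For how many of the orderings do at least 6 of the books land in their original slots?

Sum C(8,i)·!(8-i) for i = 6..8:
  i=6: C(8,6)·!2 = 28·1 = 28
  i=7: C(8,7)·!1 = 8·0 = 0
  i=8: C(8,8)·!0 = 1·1 = 1
Total = 29.

29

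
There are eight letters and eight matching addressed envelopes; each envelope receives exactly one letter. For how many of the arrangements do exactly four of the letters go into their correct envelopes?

630

Choose which 4 of the 8 are fixed: C(8,4) = 70.
The remaining 4 must be deranged: !4 = 9.
Total: 70 × 9 = 630.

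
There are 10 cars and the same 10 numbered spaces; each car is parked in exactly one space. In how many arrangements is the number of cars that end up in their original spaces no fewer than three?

Sum C(10,i)·!(10-i) for i = 3..10:
  i=3: C(10,3)·!7 = 120·1854 = 222480
  i=4: C(10,4)·!6 = 210·265 = 55650
  i=5: C(10,5)·!5 = 252·44 = 11088
  i=6: C(10,6)·!4 = 210·9 = 1890
  i=7: C(10,7)·!3 = 120·2 = 240
  i=8: C(10,8)·!2 = 45·1 = 45
  i=9: C(10,9)·!1 = 10·0 = 0
  i=10: C(10,10)·!0 = 1·1 = 1
Total = 291394.

291394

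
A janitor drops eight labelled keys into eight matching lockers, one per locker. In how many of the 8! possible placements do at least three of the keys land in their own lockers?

3235

# with exactly i fixed is C(8,i)·!(8-i); sum over i=3..8:
  i=3: C(8,3)·!5 = 56·44 = 2464
  i=4: C(8,4)·!4 = 70·9 = 630
  i=5: C(8,5)·!3 = 56·2 = 112
  i=6: C(8,6)·!2 = 28·1 = 28
  i=7: C(8,7)·!1 = 8·0 = 0
  i=8: C(8,8)·!0 = 1·1 = 1
Total = 3235.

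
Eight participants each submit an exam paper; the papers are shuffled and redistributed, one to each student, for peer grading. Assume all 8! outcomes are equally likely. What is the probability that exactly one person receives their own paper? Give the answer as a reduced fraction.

103/280

Favorable outcomes: C(8,1)·!7 = 8·1854 = 14832.
Total outcomes: 8! = 40320.
Probability = 14832/40320 = 103/280.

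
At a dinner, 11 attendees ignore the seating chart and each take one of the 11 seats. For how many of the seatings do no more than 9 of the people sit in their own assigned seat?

39916799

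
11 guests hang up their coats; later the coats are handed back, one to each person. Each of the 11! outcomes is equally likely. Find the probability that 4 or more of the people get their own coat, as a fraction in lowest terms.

378967/19958400

Favorable outcomes: Σ_{i≥4} C(11,i)·!(11-i) = 330·1854 + 462·265 + 462·44 + 330·9 + 165·2 + 55·1 + 11·0 + 1·1 = 757934.
Total outcomes: 11! = 39916800.
Probability = 757934/39916800 = 378967/19958400.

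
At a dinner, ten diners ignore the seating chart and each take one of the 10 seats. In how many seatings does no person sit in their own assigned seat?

Use !n = n·!(n-1) + (-1)^n.
!10 = 10·133496 + 1 = 1334961

1334961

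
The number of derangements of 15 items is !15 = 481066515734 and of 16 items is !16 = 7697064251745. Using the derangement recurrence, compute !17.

130850092279664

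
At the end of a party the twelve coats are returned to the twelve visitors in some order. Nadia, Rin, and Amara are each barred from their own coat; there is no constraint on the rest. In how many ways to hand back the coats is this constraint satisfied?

369774720

Let A_j be the event that the j-th constrained one is fixed. By inclusion-exclusion over the 3 events:
Σ_{j=0}^{3} (-1)^j C(3,j)(12-j)!
= C(3,0)·12! - C(3,1)·11! + C(3,2)·10! - C(3,3)·9!
= 479001600 - 119750400 + 10886400 - 362880
= 369774720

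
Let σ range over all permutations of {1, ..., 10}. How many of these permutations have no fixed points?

!10 = 10! · Σ_{k=0}^{10} (-1)^k/k!
= 10! - 10!/1! + 10!/2! - 10!/3! + 10!/4! - 10!/5! + 10!/6! - 10!/7! + 10!/8! - 10!/9! + 10!/10!
= 3628800 - 3628800 + 1814400 - 604800 + 151200 - 30240 + 5040 - 720 + 90 - 10 + 1
= 1334961

1334961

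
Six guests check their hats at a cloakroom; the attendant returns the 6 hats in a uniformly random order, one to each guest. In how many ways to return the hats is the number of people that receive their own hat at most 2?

Sum C(6,i)·!(6-i) for i = 0..2:
  i=0: C(6,0)·!6 = 1·265 = 265
  i=1: C(6,1)·!5 = 6·44 = 264
  i=2: C(6,2)·!4 = 15·9 = 135
Total = 664.

664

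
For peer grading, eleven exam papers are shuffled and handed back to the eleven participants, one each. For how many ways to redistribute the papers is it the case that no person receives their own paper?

!11 is the nearest integer to 11!/e.
11! = 39916800, and 39916800/e ≈ 14684570.08, so !11 = 14684570.

14684570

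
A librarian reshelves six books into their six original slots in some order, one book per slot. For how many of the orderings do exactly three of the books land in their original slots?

40

Choose which 3 of the 6 are fixed: C(6,3) = 20.
The remaining 3 must be deranged: !3 = 2.
Total: 20 × 2 = 40.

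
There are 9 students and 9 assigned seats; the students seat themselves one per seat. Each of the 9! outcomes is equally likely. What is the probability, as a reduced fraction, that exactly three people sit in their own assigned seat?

53/864

Favorable outcomes: C(9,3)·!6 = 84·265 = 22260.
Total outcomes: 9! = 362880.
Probability = 22260/362880 = 53/864.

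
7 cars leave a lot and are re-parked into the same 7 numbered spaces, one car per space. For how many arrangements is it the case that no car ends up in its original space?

1854

Recurrence: !7 = 7·!6 + (-1)^7.
!7 = 7·265 - 1 = 1854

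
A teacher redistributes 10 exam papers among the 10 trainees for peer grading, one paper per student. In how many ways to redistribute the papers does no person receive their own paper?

1334961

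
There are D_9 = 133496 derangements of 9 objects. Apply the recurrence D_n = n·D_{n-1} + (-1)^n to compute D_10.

D_10 = 10·133496 + 1 = 1334961.

1334961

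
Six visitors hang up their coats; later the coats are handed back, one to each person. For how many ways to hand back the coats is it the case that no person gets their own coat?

265

The number of derangements of 6 is !6 = Σ_{k=0}^{6} (-1)^k·6!/k!
= 6! - 6!/1! + 6!/2! - 6!/3! + 6!/4! - 6!/5! + 6!/6!
= 720 - 720 + 360 - 120 + 30 - 6 + 1
= 265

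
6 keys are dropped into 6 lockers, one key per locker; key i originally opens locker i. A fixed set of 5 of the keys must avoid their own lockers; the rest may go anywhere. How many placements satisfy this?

309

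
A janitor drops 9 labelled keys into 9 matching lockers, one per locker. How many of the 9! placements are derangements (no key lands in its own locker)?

The number of derangements of 9 is !9 = Σ_{k=0}^{9} (-1)^k·9!/k!
= 9! - 9!/1! + 9!/2! - 9!/3! + 9!/4! - 9!/5! + 9!/6! - 9!/7! + 9!/8! - 9!/9!
= 362880 - 362880 + 181440 - 60480 + 15120 - 3024 + 504 - 72 + 9 - 1
= 133496

133496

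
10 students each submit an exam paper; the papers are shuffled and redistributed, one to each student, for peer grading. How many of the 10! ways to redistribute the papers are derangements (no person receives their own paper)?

1334961

Recurrence: !10 = 9·(!9 + !8).
!10 = 9·(133496 + 14833) = 9·148329 = 1334961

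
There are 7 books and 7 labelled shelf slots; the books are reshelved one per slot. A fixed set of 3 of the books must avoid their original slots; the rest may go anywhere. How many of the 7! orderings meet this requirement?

Let A_j be the event that the j-th constrained one is fixed. By inclusion-exclusion over the 3 events:
Σ_{j=0}^{3} (-1)^j C(3,j)(7-j)!
= C(3,0)·7! - C(3,1)·6! + C(3,2)·5! - C(3,3)·4!
= 5040 - 2160 + 360 - 24
= 3216

3216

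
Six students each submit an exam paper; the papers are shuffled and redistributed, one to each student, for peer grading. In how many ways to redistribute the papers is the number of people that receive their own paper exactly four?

Pick the 4 fixed positions: C(6,4) = 15 ways.
The remaining 2 must be deranged: !2 = 1.
Total: 15 × 1 = 15.

15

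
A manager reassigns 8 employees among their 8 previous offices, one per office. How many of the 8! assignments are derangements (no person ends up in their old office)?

The subfactorial !8 = [8!/e] (nearest integer).
8! = 40320, and 40320/e ≈ 14832.90, so !8 = 14833.

14833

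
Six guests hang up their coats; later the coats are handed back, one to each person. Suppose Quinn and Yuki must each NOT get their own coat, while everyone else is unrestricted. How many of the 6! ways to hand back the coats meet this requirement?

504

Let A_j be the event that the j-th constrained one is fixed. By inclusion-exclusion over the 2 events:
Σ_{j=0}^{2} (-1)^j C(2,j)(6-j)!
= C(2,0)·6! - C(2,1)·5! + C(2,2)·4!
= 720 - 240 + 24
= 504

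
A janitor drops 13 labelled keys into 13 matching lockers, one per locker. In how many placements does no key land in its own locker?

By inclusion-exclusion, !13 = Σ (-1)^k · 13!/k! for k=0..13
= 13! - 13!/1! + 13!/2! - 13!/3! + 13!/4! - 13!/5! + 13!/6! - 13!/7! + 13!/8! - 13!/9! + 13!/10! - 13!/11! + 13!/12! - 13!/13!
= 6227020800 - 6227020800 + 3113510400 - 1037836800 + 259459200 - 51891840 + 8648640 - 1235520 + 154440 - 17160 + 1716 - 156 + 13 - 1
= 2290792932

2290792932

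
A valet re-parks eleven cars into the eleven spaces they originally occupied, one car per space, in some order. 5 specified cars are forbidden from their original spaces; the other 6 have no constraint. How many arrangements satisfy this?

25022880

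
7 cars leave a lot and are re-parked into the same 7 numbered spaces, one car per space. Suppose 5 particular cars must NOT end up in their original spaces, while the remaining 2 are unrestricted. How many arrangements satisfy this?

2428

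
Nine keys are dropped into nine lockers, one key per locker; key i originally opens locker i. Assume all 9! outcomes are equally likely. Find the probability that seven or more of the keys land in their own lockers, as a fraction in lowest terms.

37/362880

Favorable outcomes: Σ_{i≥7} C(9,i)·!(9-i) = 36·1 + 9·0 + 1·1 = 37.
Total outcomes: 9! = 362880.
Probability = 37/362880 = 37/362880.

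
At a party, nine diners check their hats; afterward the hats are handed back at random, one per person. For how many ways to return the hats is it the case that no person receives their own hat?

133496

Use !n = n·!(n-1) + (-1)^n.
!9 = 9·14833 - 1 = 133496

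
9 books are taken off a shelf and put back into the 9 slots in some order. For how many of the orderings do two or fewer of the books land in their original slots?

333737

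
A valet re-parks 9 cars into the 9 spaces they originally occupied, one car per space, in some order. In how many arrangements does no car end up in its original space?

133496

By inclusion-exclusion, !9 = Σ (-1)^k · 9!/k! for k=0..9
= 9! - 9!/1! + 9!/2! - 9!/3! + 9!/4! - 9!/5! + 9!/6! - 9!/7! + 9!/8! - 9!/9!
= 362880 - 362880 + 181440 - 60480 + 15120 - 3024 + 504 - 72 + 9 - 1
= 133496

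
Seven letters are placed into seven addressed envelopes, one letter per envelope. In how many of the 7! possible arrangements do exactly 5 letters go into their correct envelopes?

21

Pick the 5 fixed positions: C(7,5) = 21 ways.
The other 2 form a derangement: !2 = 1.
Total: 21 × 1 = 21.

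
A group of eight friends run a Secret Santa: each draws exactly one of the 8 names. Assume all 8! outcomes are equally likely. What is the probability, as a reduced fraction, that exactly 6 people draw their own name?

1/1440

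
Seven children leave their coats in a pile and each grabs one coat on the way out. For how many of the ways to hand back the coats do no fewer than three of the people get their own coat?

Sum C(7,i)·!(7-i) for i = 3..7:
  i=3: C(7,3)·!4 = 35·9 = 315
  i=4: C(7,4)·!3 = 35·2 = 70
  i=5: C(7,5)·!2 = 21·1 = 21
  i=6: C(7,6)·!1 = 7·0 = 0
  i=7: C(7,7)·!0 = 1·1 = 1
Total = 407.

407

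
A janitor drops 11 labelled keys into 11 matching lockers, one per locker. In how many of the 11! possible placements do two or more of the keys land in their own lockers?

10547659

Sum C(11,i)·!(11-i) for i = 2..11:
  i=2: C(11,2)·!9 = 55·133496 = 7342280
  i=3: C(11,3)·!8 = 165·14833 = 2447445
  i=4: C(11,4)·!7 = 330·1854 = 611820
  i=5: C(11,5)·!6 = 462·265 = 122430
  i=6: C(11,6)·!5 = 462·44 = 20328
  i=7: C(11,7)·!4 = 330·9 = 2970
  i=8: C(11,8)·!3 = 165·2 = 330
  i=9: C(11,9)·!2 = 55·1 = 55
  i=10: C(11,10)·!1 = 11·0 = 0
  i=11: C(11,11)·!0 = 1·1 = 1
Total = 10547659.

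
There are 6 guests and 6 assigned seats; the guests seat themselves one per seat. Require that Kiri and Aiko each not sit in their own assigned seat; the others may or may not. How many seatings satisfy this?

504

Let A_j be the event that the j-th constrained one is fixed. By inclusion-exclusion over the 2 events:
Σ_{j=0}^{2} (-1)^j C(2,j)(6-j)!
= C(2,0)·6! - C(2,1)·5! + C(2,2)·4!
= 720 - 240 + 24
= 504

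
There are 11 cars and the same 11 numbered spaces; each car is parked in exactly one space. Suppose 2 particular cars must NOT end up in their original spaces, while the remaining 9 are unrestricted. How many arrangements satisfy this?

Let A_j be the event that the j-th constrained one is fixed. By inclusion-exclusion over the 2 events:
Σ_{j=0}^{2} (-1)^j C(2,j)(11-j)!
= C(2,0)·11! - C(2,1)·10! + C(2,2)·9!
= 39916800 - 7257600 + 362880
= 33022080

33022080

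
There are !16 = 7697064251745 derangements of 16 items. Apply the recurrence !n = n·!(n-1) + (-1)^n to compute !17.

!17 = 17·7697064251745 - 1 = 130850092279664.

130850092279664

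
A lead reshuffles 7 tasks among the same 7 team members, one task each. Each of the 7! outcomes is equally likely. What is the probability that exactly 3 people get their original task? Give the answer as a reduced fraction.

1/16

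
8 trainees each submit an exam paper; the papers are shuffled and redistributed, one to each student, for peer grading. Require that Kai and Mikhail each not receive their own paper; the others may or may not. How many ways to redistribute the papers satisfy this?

30960

Inclusion-exclusion on the 2 forbidden self-matches:
Σ_{j=0}^{2} (-1)^j C(2,j)(8-j)!
= C(2,0)·8! - C(2,1)·7! + C(2,2)·6!
= 40320 - 10080 + 720
= 30960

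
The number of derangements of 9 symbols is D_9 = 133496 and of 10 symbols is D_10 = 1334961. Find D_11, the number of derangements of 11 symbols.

14684570

D_11 = (11-1)·(D_10 + D_9) = 10·(1334961 + 133496) = 10·1468457 = 14684570.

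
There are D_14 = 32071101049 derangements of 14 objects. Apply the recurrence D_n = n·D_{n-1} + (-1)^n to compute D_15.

D_15 = 15·32071101049 - 1 = 481066515734.

481066515734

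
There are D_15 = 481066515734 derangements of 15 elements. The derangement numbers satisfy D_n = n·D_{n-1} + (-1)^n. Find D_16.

7697064251745

D_16 = 16·481066515734 + 1 = 7697064251745.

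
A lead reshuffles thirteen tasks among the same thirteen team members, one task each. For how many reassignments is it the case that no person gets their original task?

The subfactorial !13 = [13!/e] (nearest integer).
13! = 6227020800, and 6227020800/e ≈ 2290792932.07, so !13 = 2290792932.

2290792932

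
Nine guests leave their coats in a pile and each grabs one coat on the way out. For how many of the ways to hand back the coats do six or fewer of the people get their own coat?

# with exactly i fixed is C(9,i)·!(9-i); sum over i=0..6:
  i=0: C(9,0)·!9 = 1·133496 = 133496
  i=1: C(9,1)·!8 = 9·14833 = 133497
  i=2: C(9,2)·!7 = 36·1854 = 66744
  i=3: C(9,3)·!6 = 84·265 = 22260
  i=4: C(9,4)·!5 = 126·44 = 5544
  i=5: C(9,5)·!4 = 126·9 = 1134
  i=6: C(9,6)·!3 = 84·2 = 168
Total = 362843.

362843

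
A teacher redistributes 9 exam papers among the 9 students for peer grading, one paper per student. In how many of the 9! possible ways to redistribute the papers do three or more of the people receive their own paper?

# with exactly i fixed is C(9,i)·!(9-i); sum over i=3..9:
  i=3: C(9,3)·!6 = 84·265 = 22260
  i=4: C(9,4)·!5 = 126·44 = 5544
  i=5: C(9,5)·!4 = 126·9 = 1134
  i=6: C(9,6)·!3 = 84·2 = 168
  i=7: C(9,7)·!2 = 36·1 = 36
  i=8: C(9,8)·!1 = 9·0 = 0
  i=9: C(9,9)·!0 = 1·1 = 1
Total = 29143.

29143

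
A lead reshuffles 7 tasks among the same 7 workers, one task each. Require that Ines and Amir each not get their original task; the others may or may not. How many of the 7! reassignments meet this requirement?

3720

Inclusion-exclusion on the 2 forbidden self-matches:
Σ_{j=0}^{2} (-1)^j C(2,j)(7-j)!
= C(2,0)·7! - C(2,1)·6! + C(2,2)·5!
= 5040 - 1440 + 120
= 3720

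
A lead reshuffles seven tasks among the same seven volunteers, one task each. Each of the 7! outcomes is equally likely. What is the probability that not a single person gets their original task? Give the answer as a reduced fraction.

Favorable outcomes: !7 = 1854.
Total outcomes: 7! = 5040.
Probability = 1854/5040 = 103/280.

103/280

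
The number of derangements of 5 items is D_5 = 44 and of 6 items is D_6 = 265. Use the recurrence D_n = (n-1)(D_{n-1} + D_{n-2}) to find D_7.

1854

D_7 = (7-1)·(D_6 + D_5) = 6·(265 + 44) = 6·309 = 1854.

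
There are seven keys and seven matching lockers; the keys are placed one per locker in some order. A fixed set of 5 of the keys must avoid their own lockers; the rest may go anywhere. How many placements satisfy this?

2428

Inclusion-exclusion on the 5 forbidden self-matches:
Σ_{j=0}^{5} (-1)^j C(5,j)(7-j)!
= C(5,0)·7! - C(5,1)·6! + C(5,2)·5! - C(5,3)·4! + C(5,4)·3! - C(5,5)·2!
= 5040 - 3600 + 1200 - 240 + 30 - 2
= 2428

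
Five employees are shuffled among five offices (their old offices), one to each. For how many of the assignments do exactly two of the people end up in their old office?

20

Choose which 2 of the 5 are fixed: C(5,2) = 10.
The other 3 form a derangement: !3 = 2.
Total: 10 × 2 = 20.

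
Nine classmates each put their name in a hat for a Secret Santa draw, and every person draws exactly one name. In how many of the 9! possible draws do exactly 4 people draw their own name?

5544

Choose which 4 of the 9 are fixed: C(9,4) = 126.
The remaining 5 must be deranged: !5 = 44.
Total: 126 × 44 = 5544.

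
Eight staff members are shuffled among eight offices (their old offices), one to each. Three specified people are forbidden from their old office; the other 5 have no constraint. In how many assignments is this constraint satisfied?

Inclusion-exclusion on the 3 forbidden self-matches:
Σ_{j=0}^{3} (-1)^j C(3,j)(8-j)!
= C(3,0)·8! - C(3,1)·7! + C(3,2)·6! - C(3,3)·5!
= 40320 - 15120 + 2160 - 120
= 27240

27240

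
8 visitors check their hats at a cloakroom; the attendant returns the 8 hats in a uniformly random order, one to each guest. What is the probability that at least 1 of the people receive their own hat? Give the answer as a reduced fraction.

3641/5760

Favorable outcomes: Σ_{i≥1} C(8,i)·!(8-i) = 8·1854 + 28·265 + 56·44 + 70·9 + 56·2 + 28·1 + 8·0 + 1·1 = 25487.
Total outcomes: 8! = 40320.
Probability = 25487/40320 = 3641/5760.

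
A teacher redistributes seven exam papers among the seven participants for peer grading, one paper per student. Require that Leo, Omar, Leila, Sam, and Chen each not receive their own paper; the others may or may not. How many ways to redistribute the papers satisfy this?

Let A_j be the event that the j-th constrained one is fixed. By inclusion-exclusion over the 5 events:
Σ_{j=0}^{5} (-1)^j C(5,j)(7-j)!
= C(5,0)·7! - C(5,1)·6! + C(5,2)·5! - C(5,3)·4! + C(5,4)·3! - C(5,5)·2!
= 5040 - 3600 + 1200 - 240 + 30 - 2
= 2428

2428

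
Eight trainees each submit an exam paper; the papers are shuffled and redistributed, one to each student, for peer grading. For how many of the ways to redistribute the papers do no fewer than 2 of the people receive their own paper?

Sum C(8,i)·!(8-i) for i = 2..8:
  i=2: C(8,2)·!6 = 28·265 = 7420
  i=3: C(8,3)·!5 = 56·44 = 2464
  i=4: C(8,4)·!4 = 70·9 = 630
  i=5: C(8,5)·!3 = 56·2 = 112
  i=6: C(8,6)·!2 = 28·1 = 28
  i=7: C(8,7)·!1 = 8·0 = 0
  i=8: C(8,8)·!0 = 1·1 = 1
Total = 10655.

10655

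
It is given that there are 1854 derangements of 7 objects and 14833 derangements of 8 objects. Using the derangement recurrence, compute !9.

!9 = (9-1)·(!8 + !7) = 8·(14833 + 1854) = 8·16687 = 133496.

133496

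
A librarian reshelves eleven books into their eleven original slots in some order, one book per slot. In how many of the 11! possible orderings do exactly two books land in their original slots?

7342280

Pick the 2 fixed positions: C(11,2) = 55 ways.
The other 9 form a derangement: !9 = 133496.
Total: 55 × 133496 = 7342280.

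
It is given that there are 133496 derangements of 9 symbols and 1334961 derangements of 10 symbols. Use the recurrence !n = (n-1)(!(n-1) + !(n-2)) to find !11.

!11 = (11-1)·(!10 + !9) = 10·(1334961 + 133496) = 10·1468457 = 14684570.

14684570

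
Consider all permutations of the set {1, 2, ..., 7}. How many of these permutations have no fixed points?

1854

The subfactorial !7 = [7!/e] (nearest integer).
7! = 5040, and 5040/e ≈ 1854.11, so !7 = 1854.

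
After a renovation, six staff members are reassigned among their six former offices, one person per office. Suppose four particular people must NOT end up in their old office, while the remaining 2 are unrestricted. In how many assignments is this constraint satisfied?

Inclusion-exclusion on the 4 forbidden self-matches:
Σ_{j=0}^{4} (-1)^j C(4,j)(6-j)!
= C(4,0)·6! - C(4,1)·5! + C(4,2)·4! - C(4,3)·3! + C(4,4)·2!
= 720 - 480 + 144 - 24 + 2
= 362

362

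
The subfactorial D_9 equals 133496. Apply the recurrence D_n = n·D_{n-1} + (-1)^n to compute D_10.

1334961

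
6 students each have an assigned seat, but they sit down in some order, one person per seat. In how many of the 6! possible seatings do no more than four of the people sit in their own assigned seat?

719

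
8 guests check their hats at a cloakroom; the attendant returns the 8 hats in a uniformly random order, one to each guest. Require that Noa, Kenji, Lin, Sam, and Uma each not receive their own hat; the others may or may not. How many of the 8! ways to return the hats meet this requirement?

Inclusion-exclusion on the 5 forbidden self-matches:
Σ_{j=0}^{5} (-1)^j C(5,j)(8-j)!
= C(5,0)·8! - C(5,1)·7! + C(5,2)·6! - C(5,3)·5! + C(5,4)·4! - C(5,5)·3!
= 40320 - 25200 + 7200 - 1200 + 120 - 6
= 21234

21234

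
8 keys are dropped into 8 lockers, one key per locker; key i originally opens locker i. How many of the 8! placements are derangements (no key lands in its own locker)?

14833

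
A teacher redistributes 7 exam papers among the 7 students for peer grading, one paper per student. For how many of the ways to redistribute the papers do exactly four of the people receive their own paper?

70

Pick the 4 fixed positions: C(7,4) = 35 ways.
The other 3 form a derangement: !3 = 2.
Total: 35 × 2 = 70.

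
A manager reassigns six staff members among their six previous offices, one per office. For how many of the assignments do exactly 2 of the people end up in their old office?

135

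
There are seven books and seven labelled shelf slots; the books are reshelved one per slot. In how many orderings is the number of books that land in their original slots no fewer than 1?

3186

# with exactly i fixed is C(7,i)·!(7-i); sum over i=1..7:
  i=1: C(7,1)·!6 = 7·265 = 1855
  i=2: C(7,2)·!5 = 21·44 = 924
  i=3: C(7,3)·!4 = 35·9 = 315
  i=4: C(7,4)·!3 = 35·2 = 70
  i=5: C(7,5)·!2 = 21·1 = 21
  i=6: C(7,6)·!1 = 7·0 = 0
  i=7: C(7,7)·!0 = 1·1 = 1
Total = 3186.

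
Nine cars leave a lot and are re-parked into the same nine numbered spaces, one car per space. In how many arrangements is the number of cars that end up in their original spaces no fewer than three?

# with exactly i fixed is C(9,i)·!(9-i); sum over i=3..9:
  i=3: C(9,3)·!6 = 84·265 = 22260
  i=4: C(9,4)·!5 = 126·44 = 5544
  i=5: C(9,5)·!4 = 126·9 = 1134
  i=6: C(9,6)·!3 = 84·2 = 168
  i=7: C(9,7)·!2 = 36·1 = 36
  i=8: C(9,8)·!1 = 9·0 = 0
  i=9: C(9,9)·!0 = 1·1 = 1
Total = 29143.

29143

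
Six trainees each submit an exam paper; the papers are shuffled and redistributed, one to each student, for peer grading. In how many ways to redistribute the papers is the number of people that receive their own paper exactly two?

135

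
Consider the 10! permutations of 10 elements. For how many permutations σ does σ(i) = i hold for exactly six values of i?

Pick the 6 fixed positions: C(10,6) = 210 ways.
The other 4 form a derangement: !4 = 9.
Total: 210 × 9 = 1890.

1890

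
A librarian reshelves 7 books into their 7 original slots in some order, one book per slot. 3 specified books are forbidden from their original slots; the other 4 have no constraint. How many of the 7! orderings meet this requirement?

3216

Let A_j be the event that the j-th constrained one is fixed. By inclusion-exclusion over the 3 events:
Σ_{j=0}^{3} (-1)^j C(3,j)(7-j)!
= C(3,0)·7! - C(3,1)·6! + C(3,2)·5! - C(3,3)·4!
= 5040 - 2160 + 360 - 24
= 3216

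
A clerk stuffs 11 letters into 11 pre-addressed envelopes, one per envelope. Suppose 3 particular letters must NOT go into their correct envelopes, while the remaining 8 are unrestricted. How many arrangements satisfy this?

Inclusion-exclusion on the 3 forbidden self-matches:
Σ_{j=0}^{3} (-1)^j C(3,j)(11-j)!
= C(3,0)·11! - C(3,1)·10! + C(3,2)·9! - C(3,3)·8!
= 39916800 - 10886400 + 1088640 - 40320
= 30078720

30078720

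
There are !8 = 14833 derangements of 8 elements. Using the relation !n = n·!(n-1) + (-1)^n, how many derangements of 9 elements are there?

133496

!9 = 9·14833 - 1 = 133496.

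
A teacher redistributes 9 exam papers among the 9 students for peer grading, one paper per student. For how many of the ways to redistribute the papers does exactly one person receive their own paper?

133497

Pick the single fixed position: C(9,1) = 9 ways.
The other 8 form a derangement: !8 = 14833.
Total: 9 × 14833 = 133497.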